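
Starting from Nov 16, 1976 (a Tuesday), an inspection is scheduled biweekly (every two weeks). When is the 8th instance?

Feb 22, 1977

The 8th occurrence is 7 intervals after the first: 7 × 14 = 98 days after Nov 16, 1976.
Nov has 30 days — 14 days to the end of Nov leaves 84.
Dec has 31 days (53 left).
Jan has 31 days (22 left).
22 days into Feb → Feb 22, 1977.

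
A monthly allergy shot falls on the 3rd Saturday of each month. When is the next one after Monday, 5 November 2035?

17 November 2035

November 2035 starts on a Thursday; its first Saturday is the 3rd, so the 3rd Saturday is the 17th — 17 November 2035.
17 November 2035 is after 5 November 2035, so that is the next one.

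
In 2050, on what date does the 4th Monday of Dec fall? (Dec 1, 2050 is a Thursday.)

Dec 2050 begins on a Thursday, so the first Monday is Dec 5 (4 days later).
The 4th Monday is 3 weeks later: 5 + 21 = 26.

Dec 26, 2050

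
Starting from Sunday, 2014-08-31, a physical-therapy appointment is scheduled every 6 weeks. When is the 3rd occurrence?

The 3rd occurrence is 2 intervals after the first: 2 × 42 = 84 days after 2014-08-31.
August has 31 days — 0 days to the end of August leaves 84.
September has 30 days (54 left).
October has 31 days (23 left).
23 days into November → 2014-11-23.

2014-11-23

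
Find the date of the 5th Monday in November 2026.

30 November 2026

The first Monday of November 2026 is November 2.
The 5th Monday is 4 weeks later: 2 + 28 = 30.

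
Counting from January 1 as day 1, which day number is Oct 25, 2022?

298

Days in months before Oct: 31 + 28 + 31 + 30 + 31 + 30 + 31 + 31 + 30 = 273.
Plus 25 days into Oct → day 298.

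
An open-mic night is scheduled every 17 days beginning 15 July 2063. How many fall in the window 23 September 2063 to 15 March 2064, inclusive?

10

Occurrences land 17·i days after 15 July 2063 for i = 0, 1, 2, …
23 September 2063 is 70 days after the start; 70 ÷ 17 = 4 remainder 2; since the remainder is 2, round up to i = 5. First occurrence in the window: #6 on 8 October 2063 (5×17 = 85 days in).
15 March 2064 is 244 days after the start; 244 ÷ 17 = 14 remainder 6. Last occurrence in the window: #15 on 9 March 2064.
Occurrences #6 through #15: 10 in total.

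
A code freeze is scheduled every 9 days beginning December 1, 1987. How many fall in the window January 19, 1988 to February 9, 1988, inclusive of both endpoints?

Occurrences land 9·i days after December 1, 1987 for i = 0, 1, 2, …
January 19, 1988 is 49 days after the start; 49 ÷ 9 = 5 remainder 4; since the remainder is 4, round up to i = 6. First occurrence in the window: #7 on January 24, 1988 (6×9 = 54 days in).
February 9, 1988 is 70 days after the start; 70 ÷ 9 = 7 remainder 7. Last occurrence in the window: #8 on February 2, 1988.
Occurrences #7 through #8: 2 in total.

2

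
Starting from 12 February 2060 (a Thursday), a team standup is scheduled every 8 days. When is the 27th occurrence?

The 27th occurrence is 26 intervals after the first: 26 × 8 = 208 days after 12 February 2060.
February has 29 days — 17 days to the end of February leaves 191.
March has 31 days (160 left).
April has 30 days (130 left).
May has 31 days (99 left).
June has 30 days (69 left).
July has 31 days (38 left).
August has 31 days (7 left).
7 days into September → 7 September 2060.

7 September 2060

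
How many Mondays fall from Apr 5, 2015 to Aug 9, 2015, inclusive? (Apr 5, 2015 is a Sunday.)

Apr 5, 2015 is a Sunday; the first Monday on or after it is Apr 6, 2015 (1 day later).
From Apr 6, 2015 to Aug 9, 2015: 24 + 31 + 30 + 31 + 9 = 125 days (rest of Apr, May, Jun, Jul, Aug).
125 ÷ 7 = 17 full weeks with remainder 6, so 17 more Mondays after the first → 18.

18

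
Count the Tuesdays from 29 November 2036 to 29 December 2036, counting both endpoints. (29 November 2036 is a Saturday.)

29 November 2036 is a Saturday; the first Tuesday on or after it is 2 December 2036 (3 days later).
From 2 December 2036 to 29 December 2036 is 29 − 2 = 27 days.
27 ÷ 7 = 3 full weeks with remainder 6, so 3 more Tuesdays after the first → 4.

4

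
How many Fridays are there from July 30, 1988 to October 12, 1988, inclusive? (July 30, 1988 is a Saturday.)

10

July 30, 1988 is a Saturday; the first Friday on or after it is August 5, 1988 (6 days later).
From August 5, 1988 to October 12, 1988: 26 + 30 + 12 = 68 days (rest of August, September, October).
68 ÷ 7 = 9 full weeks with remainder 5, so 9 more Fridays after the first → 10.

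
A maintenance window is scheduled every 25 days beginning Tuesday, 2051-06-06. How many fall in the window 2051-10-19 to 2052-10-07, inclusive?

14

Occurrences land 25·i days after 2051-06-06 for i = 0, 1, 2, …
2051-10-19 is 135 days after the start; 135 ÷ 25 = 5 remainder 10; since the remainder is 10, round up to i = 6. First occurrence in the window: #7 on 2051-11-03 (6×25 = 150 days in).
2052-10-07 is 489 days after the start; 489 ÷ 25 = 19 remainder 14. Last occurrence in the window: #20 on 2052-09-23.
Occurrences #7 through #20: 14 in total.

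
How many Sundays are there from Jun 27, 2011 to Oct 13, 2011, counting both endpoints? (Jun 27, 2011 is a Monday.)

Jun 27, 2011 is a Monday; the first Sunday on or after it is Jul 3, 2011 (6 days later).
From Jul 3, 2011 to Oct 13, 2011: 28 + 31 + 30 + 13 = 102 days (rest of Jul, Aug, Sep, Oct).
102 ÷ 7 = 14 full weeks with remainder 4, so 14 more Sundays after the first → 15.

15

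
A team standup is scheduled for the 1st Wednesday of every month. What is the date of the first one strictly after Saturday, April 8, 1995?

April 1995 starts on a Saturday, so its 1st Wednesday is April 5, 1995 (4 days in).
That is not after April 8, 1995, so look at May 1995.
May 1995 starts on a Monday, so its 1st Wednesday is May 3, 1995 (2 days in).

May 3, 1995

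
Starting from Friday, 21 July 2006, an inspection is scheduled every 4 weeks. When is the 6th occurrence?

The 6th occurrence is 5 intervals after the first: 5 × 28 = 140 days after 21 July 2006.
July has 31 days — 10 days to the end of July leaves 130.
August has 31 days (99 left).
September has 30 days (69 left).
October has 31 days (38 left).
November has 30 days (8 left).
8 days into December → 8 December 2006.

8 December 2006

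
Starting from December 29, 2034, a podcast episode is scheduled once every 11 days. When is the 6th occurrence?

The 6th occurrence is 5 intervals after the first: 5 × 11 = 55 days after December 29, 2034.
December has 31 days — 2 days to the end of December leaves 53.
January has 31 days (22 left).
22 days into February → February 22, 2035.

February 22, 2035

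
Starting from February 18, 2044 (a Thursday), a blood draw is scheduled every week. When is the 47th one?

January 5, 2045

The 47th occurrence is 46 intervals after the first: 46 × 7 = 322 days after February 18, 2044.
February has 29 days — 11 days to the end of February leaves 311.
March has 31 days (280 left).
April has 30 days (250 left).
May has 31 days (219 left).
June has 30 days (189 left).
July has 31 days (158 left).
August has 31 days (127 left).
September has 30 days (97 left).
October has 31 days (66 left).
November has 30 days (36 left).
December has 31 days (5 left).
5 days into January → January 5, 2045.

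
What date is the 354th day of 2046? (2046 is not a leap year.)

December 20, 2046

January has 31 days (354 − 31 = 323 remain).
February has 28 days (323 − 28 = 295 remain).
March has 31 days (295 − 31 = 264 remain).
April has 30 days (264 − 30 = 234 remain).
May has 31 days (234 − 31 = 203 remain).
June has 30 days (203 − 30 = 173 remain).
July has 31 days (173 − 31 = 142 remain).
August has 31 days (142 − 31 = 111 remain).
September has 30 days (111 − 30 = 81 remain).
October has 31 days (81 − 31 = 50 remain).
November has 30 days (50 − 30 = 20 remain).
20 into December → December 20.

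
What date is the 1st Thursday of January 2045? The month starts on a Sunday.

2045-01-05

January 2045 begins on a Sunday, so the first Thursday is January 5 (4 days later).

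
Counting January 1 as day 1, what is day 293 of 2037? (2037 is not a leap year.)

January has 31 days (293 − 31 = 262 remain).
February has 28 days (262 − 28 = 234 remain).
March has 31 days (234 − 31 = 203 remain).
April has 30 days (203 − 30 = 173 remain).
May has 31 days (173 − 31 = 142 remain).
June has 30 days (142 − 30 = 112 remain).
July has 31 days (112 − 31 = 81 remain).
August has 31 days (81 − 31 = 50 remain).
September has 30 days (50 − 30 = 20 remain).
20 into October → October 20.

2037-10-20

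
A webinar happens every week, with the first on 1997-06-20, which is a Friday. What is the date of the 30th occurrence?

1998-01-09

The 30th occurrence is 29 intervals after the first: 29 × 7 = 203 days after 1997-06-20.
June has 30 days — 10 days to the end of June leaves 193.
July has 31 days (162 left).
August has 31 days (131 left).
September has 30 days (101 left).
October has 31 days (70 left).
November has 30 days (40 left).
December has 31 days (9 left).
9 days into January → 1998-01-09.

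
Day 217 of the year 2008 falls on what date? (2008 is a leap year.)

Jan has 31 days (217 − 31 = 186 remain).
Feb has 29 days (186 − 29 = 157 remain).
Mar has 31 days (157 − 31 = 126 remain).
Apr has 30 days (126 − 30 = 96 remain).
May has 31 days (96 − 31 = 65 remain).
Jun has 30 days (65 − 30 = 35 remain).
Jul has 31 days (35 − 31 = 4 remain).
4 into Aug → Aug 4.

Aug 4, 2008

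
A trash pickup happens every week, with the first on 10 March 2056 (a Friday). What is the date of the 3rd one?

The 3rd occurrence is 2 intervals after the first: 2 × 7 = 14 days after 10 March 2056.
14 days later is 24 March 2056.

24 March 2056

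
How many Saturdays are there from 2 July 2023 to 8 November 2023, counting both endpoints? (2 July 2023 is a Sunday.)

2 July 2023 is a Sunday; the first Saturday on or after it is 8 July 2023 (6 days later).
From 8 July 2023 to 8 November 2023: 23 + 31 + 30 + 31 + 8 = 123 days (rest of July, August, September, October, November).
123 ÷ 7 = 17 full weeks with remainder 4, so 17 more Saturdays after the first → 18.

18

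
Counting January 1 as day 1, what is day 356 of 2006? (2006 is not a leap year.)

January has 31 days (356 − 31 = 325 remain).
February has 28 days (325 − 28 = 297 remain).
March has 31 days (297 − 31 = 266 remain).
April has 30 days (266 − 30 = 236 remain).
May has 31 days (236 − 31 = 205 remain).
June has 30 days (205 − 30 = 175 remain).
July has 31 days (175 − 31 = 144 remain).
August has 31 days (144 − 31 = 113 remain).
September has 30 days (113 − 30 = 83 remain).
October has 31 days (83 − 31 = 52 remain).
November has 30 days (52 − 30 = 22 remain).
22 into December → December 22.

22 December 2006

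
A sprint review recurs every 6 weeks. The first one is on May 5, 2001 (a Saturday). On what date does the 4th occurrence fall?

September 8, 2001

The 4th occurrence is 3 intervals after the first: 3 × 42 = 126 days after May 5, 2001.
May has 31 days — 26 days to the end of May leaves 100.
June has 30 days (70 left).
July has 31 days (39 left).
August has 31 days (8 left).
8 days into September → September 8, 2001.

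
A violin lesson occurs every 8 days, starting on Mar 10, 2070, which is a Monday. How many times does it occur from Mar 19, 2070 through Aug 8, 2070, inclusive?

Occurrences land 8·i days after Mar 10, 2070 for i = 0, 1, 2, …
Mar 19, 2070 is 9 days after the start; 9 ÷ 8 = 1 remainder 1; since the remainder is 1, round up to i = 2. First occurrence in the window: #3 on Mar 26, 2070 (2×8 = 16 days in).
Aug 8, 2070 is 151 days after the start; 151 ÷ 8 = 18 remainder 7. Last occurrence in the window: #19 on Aug 1, 2070.
Occurrences #3 through #19: 17 in total.

17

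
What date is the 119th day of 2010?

29 April 2010

January has 31 days (119 − 31 = 88 remain).
February has 28 days (88 − 28 = 60 remain).
March has 31 days (60 − 31 = 29 remain).
29 into April → April 29.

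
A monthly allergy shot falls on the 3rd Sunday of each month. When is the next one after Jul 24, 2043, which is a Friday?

Aug 16, 2043

Jul 2043 starts on a Wednesday; its first Sunday is the 5th, so the 3rd Sunday is the 19th — Jul 19, 2043.
That is not after Jul 24, 2043, so look at Aug 2043.
Aug 2043 starts on a Saturday; its first Sunday is the 2nd, so the 3rd Sunday is the 16th — Aug 16, 2043.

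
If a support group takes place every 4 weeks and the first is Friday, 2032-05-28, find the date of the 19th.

The 19th occurrence is 18 intervals after the first: 18 × 28 = 504 days after 2032-05-28.
May has 31 days — 3 days to the end of May leaves 501.
From end of May to end of 2032 is 214 days (287 left).
January has 31 days (256 left).
February has 28 days (228 left).
March has 31 days (197 left).
April has 30 days (167 left).
May has 31 days (136 left).
June has 30 days (106 left).
July has 31 days (75 left).
August has 31 days (44 left).
September has 30 days (14 left).
14 days into October → 2033-10-14.

2033-10-14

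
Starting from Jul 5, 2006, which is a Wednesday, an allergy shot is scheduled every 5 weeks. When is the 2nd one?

Aug 9, 2006

The 2nd occurrence is 1 interval after the first: 1 × 35 = 35 days after Jul 5, 2006.
Jul has 31 days — 26 days to the end of Jul leaves 9.
9 days into Aug → Aug 9, 2006.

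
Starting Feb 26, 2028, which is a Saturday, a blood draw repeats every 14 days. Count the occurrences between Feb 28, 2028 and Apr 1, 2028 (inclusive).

Occurrences land 14·i days after Feb 26, 2028 for i = 0, 1, 2, …
Feb 28, 2028 is 2 days after the start; 2 ÷ 14 = 0 remainder 2; since the remainder is 2, round up to i = 1. First occurrence in the window: #2 on Mar 11, 2028 (1×14 = 14 days in).
Apr 1, 2028 is 35 days after the start; 35 ÷ 14 = 2 remainder 7. Last occurrence in the window: #3 on Mar 25, 2028.
Occurrences #2 through #3: 2 in total.

2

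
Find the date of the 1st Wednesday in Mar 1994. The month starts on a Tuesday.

Mar 2, 1994

Mar 1994 begins on a Tuesday, so the first Wednesday is Mar 2 (1 day later).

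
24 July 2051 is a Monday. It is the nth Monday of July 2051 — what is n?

Day 24 falls in week ⌈24/7⌉ of the month.
Days 1–7 hold the 1st Monday, 8–14 the 2nd, 15–21 the 3rd, 22–28 the 4th, 29–31 the 5th.
24 is in the range for the 4th.

4th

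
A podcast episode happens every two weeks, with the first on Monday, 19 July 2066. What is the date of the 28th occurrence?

The 28th occurrence is 27 intervals after the first: 27 × 14 = 378 days after 19 July 2066.
July has 31 days — 12 days to the end of July leaves 366.
August has 31 days (335 left).
September has 30 days (305 left).
October has 31 days (274 left).
November has 30 days (244 left).
December has 31 days (213 left).
January has 31 days (182 left).
February has 28 days (154 left).
March has 31 days (123 left).
April has 30 days (93 left).
May has 31 days (62 left).
June has 30 days (32 left).
July has 31 days (1 left).
1 day into August → 1 August 2067.

1 August 2067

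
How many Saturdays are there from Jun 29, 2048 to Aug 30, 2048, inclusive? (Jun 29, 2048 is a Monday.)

Jun 29, 2048 is a Monday; the first Saturday on or after it is Jul 4, 2048 (5 days later).
From Jul 4, 2048 to Aug 30, 2048: 27 + 30 = 57 days (rest of Jul, Aug).
57 ÷ 7 = 8 full weeks with remainder 1, so 8 more Saturdays after the first → 9.

9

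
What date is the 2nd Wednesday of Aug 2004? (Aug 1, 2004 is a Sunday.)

Aug 2004 begins on a Sunday, so the first Wednesday is Aug 4 (3 days later).
The 2nd Wednesday is 1 weeks later: 4 + 7 = 11.

Aug 11, 2004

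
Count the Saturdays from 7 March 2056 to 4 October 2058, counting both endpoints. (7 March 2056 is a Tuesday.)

7 March 2056 is a Tuesday; the first Saturday on or after it is 11 March 2056 (4 days later).
From 11 March 2056 to 4 October 2058: 295 + 365 + 277 = 937 days (rest of 2056, 2057, to 4 October 2058 in 2058).
937 ÷ 7 = 133 full weeks with remainder 6, so 133 more Saturdays after the first → 134.

134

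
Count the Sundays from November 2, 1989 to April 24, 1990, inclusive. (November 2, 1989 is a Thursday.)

25

November 2, 1989 is a Thursday; the first Sunday on or after it is November 5, 1989 (3 days later).
From November 5, 1989 to April 24, 1990: 25 + 31 + 31 + 28 + 31 + 24 = 170 days (rest of November, December, January, February, March, April).
170 ÷ 7 = 24 full weeks with remainder 2, so 24 more Sundays after the first → 25.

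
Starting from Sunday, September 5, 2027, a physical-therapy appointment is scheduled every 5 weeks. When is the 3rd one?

The 3rd occurrence is 2 intervals after the first: 2 × 35 = 70 days after September 5, 2027.
September has 30 days — 25 days to the end of September leaves 45.
October has 31 days (14 left).
14 days into November → November 14, 2027.

November 14, 2027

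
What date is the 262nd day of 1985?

1985-09-19

January has 31 days (262 − 31 = 231 remain).
February has 28 days (231 − 28 = 203 remain).
March has 31 days (203 − 31 = 172 remain).
April has 30 days (172 − 30 = 142 remain).
May has 31 days (142 − 31 = 111 remain).
June has 30 days (111 − 30 = 81 remain).
July has 31 days (81 − 31 = 50 remain).
August has 31 days (50 − 31 = 19 remain).
19 into September → September 19.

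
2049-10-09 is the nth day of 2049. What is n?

282

Days in months before October: 31 + 28 + 31 + 30 + 31 + 30 + 31 + 31 + 30 = 273.
Plus 9 days into October → day 282.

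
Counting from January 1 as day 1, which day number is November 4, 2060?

Days in months before November: 31 + 29 + 31 + 30 + 31 + 30 + 31 + 31 + 30 + 31 = 305.
Plus 4 days into November → day 309.

309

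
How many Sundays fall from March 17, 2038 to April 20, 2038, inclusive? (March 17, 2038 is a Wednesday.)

5

March 17, 2038 is a Wednesday; the first Sunday on or after it is March 21, 2038 (4 days later).
From March 21, 2038 to April 20, 2038: 10 + 20 = 30 days (rest of March, April).
30 ÷ 7 = 4 full weeks with remainder 2, so 4 more Sundays after the first → 5.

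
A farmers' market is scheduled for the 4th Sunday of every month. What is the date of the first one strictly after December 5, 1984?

December 1984 starts on a Saturday; its first Sunday is the 2nd, so the 4th Sunday is the 23rd — December 23, 1984.
December 23, 1984 is after December 5, 1984, so that is the next one.

December 23, 1984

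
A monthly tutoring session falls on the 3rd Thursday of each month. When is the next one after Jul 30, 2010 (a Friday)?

Jul 2010 starts on a Thursday; its first Thursday is the 1st, so the 3rd Thursday is the 15th — Jul 15, 2010.
That is not after Jul 30, 2010, so look at Aug 2010.
Aug 2010 starts on a Sunday; its first Thursday is the 5th, so the 3rd Thursday is the 19th — Aug 19, 2010.

Aug 19, 2010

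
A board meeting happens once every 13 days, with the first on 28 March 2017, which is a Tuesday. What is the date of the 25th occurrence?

The 25th occurrence is 24 intervals after the first: 24 × 13 = 312 days after 28 March 2017.
March has 31 days — 3 days to the end of March leaves 309.
April has 30 days (279 left).
May has 31 days (248 left).
June has 30 days (218 left).
July has 31 days (187 left).
August has 31 days (156 left).
September has 30 days (126 left).
October has 31 days (95 left).
November has 30 days (65 left).
December has 31 days (34 left).
January has 31 days (3 left).
3 days into February → 3 February 2018.

3 February 2018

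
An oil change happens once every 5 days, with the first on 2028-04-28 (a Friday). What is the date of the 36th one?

The 36th occurrence is 35 intervals after the first: 35 × 5 = 175 days after 2028-04-28.
April has 30 days — 2 days to the end of April leaves 173.
May has 31 days (142 left).
June has 30 days (112 left).
July has 31 days (81 left).
August has 31 days (50 left).
September has 30 days (20 left).
20 days into October → 2028-10-20.

2028-10-20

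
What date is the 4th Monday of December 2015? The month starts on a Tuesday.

December 2015 begins on a Tuesday, so the first Monday is December 7 (6 days later).
The 4th Monday is 3 weeks later: 7 + 21 = 28.

28 December 2015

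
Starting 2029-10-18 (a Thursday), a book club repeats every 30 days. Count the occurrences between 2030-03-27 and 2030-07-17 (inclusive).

Occurrences land 30·i days after 2029-10-18 for i = 0, 1, 2, …
2030-03-27 is 160 days after the start; 160 ÷ 30 = 5 remainder 10; since the remainder is 10, round up to i = 6. First occurrence in the window: #7 on 2030-04-16 (6×30 = 180 days in).
2030-07-17 is 272 days after the start; 272 ÷ 30 = 9 remainder 2. Last occurrence in the window: #10 on 2030-07-15.
Occurrences #7 through #10: 4 in total.

4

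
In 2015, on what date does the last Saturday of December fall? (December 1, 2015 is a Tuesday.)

December 2015 begins on a Tuesday, so the first Saturday is December 5 (4 days later).
December 2015 has 31 days. Adding weeks: 5, 12, 19, 26 — the last one ≤ 31 is the 26th.

December 26, 2015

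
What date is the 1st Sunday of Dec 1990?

The first Sunday of Dec 1990 is Dec 2.

Dec 2, 1990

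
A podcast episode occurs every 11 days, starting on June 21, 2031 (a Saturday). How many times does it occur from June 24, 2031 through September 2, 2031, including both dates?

Occurrences land 11·i days after June 21, 2031 for i = 0, 1, 2, …
June 24, 2031 is 3 days after the start; 3 ÷ 11 = 0 remainder 3; since the remainder is 3, round up to i = 1. First occurrence in the window: #2 on July 2, 2031 (1×11 = 11 days in).
September 2, 2031 is 73 days after the start; 73 ÷ 11 = 6 remainder 7. Last occurrence in the window: #7 on August 26, 2031.
Occurrences #2 through #7: 6 in total.

6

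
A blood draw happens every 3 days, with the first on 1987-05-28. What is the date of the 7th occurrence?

The 7th occurrence is 6 intervals after the first: 6 × 3 = 18 days after 1987-05-28.
May has 31 days — 3 days to the end of May leaves 15.
15 days into June → 1987-06-15.

1987-06-15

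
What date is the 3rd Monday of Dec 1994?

The first Monday of Dec 1994 is Dec 5.
The 3rd Monday is 2 weeks later: 5 + 14 = 19.

Dec 19, 1994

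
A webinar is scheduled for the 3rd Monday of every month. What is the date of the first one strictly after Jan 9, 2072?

Jan 2072 starts on a Friday; its first Monday is the 4th, so the 3rd Monday is the 18th — Jan 18, 2072.
Jan 18, 2072 is after Jan 9, 2072, so that is the next one.

Jan 18, 2072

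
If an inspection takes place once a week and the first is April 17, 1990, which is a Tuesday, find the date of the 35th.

The 35th occurrence is 34 intervals after the first: 34 × 7 = 238 days after April 17, 1990.
April has 30 days — 13 days to the end of April leaves 225.
May has 31 days (194 left).
June has 30 days (164 left).
July has 31 days (133 left).
August has 31 days (102 left).
September has 30 days (72 left).
October has 31 days (41 left).
November has 30 days (11 left).
11 days into December → December 11, 1990.

December 11, 1990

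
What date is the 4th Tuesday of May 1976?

The first Tuesday of May 1976 is May 4.
The 4th Tuesday is 3 weeks later: 4 + 21 = 25.

May 25, 1976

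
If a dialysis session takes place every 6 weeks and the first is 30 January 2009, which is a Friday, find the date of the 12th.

The 12th occurrence is 11 intervals after the first: 11 × 42 = 462 days after 30 January 2009.
January has 31 days — 1 day to the end of January leaves 461.
From end of January to end of 2009 is 334 days (127 left).
January has 31 days (96 left).
February has 28 days (68 left).
March has 31 days (37 left).
April has 30 days (7 left).
7 days into May → 7 May 2010.

7 May 2010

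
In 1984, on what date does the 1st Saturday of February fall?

The first Saturday of February 1984 is February 4.

4 February 1984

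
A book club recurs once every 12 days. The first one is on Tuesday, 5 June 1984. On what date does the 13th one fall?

27 October 1984

The 13th occurrence is 12 intervals after the first: 12 × 12 = 144 days after 5 June 1984.
June has 30 days — 25 days to the end of June leaves 119.
July has 31 days (88 left).
August has 31 days (57 left).
September has 30 days (27 left).
27 days into October → 27 October 1984.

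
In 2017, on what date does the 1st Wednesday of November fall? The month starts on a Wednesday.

November 2017 begins on a Wednesday, so the first Wednesday is November 1.

1 November 2017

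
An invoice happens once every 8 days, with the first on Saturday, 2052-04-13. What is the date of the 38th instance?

The 38th occurrence is 37 intervals after the first: 37 × 8 = 296 days after 2052-04-13.
April has 30 days — 17 days to the end of April leaves 279.
May has 31 days (248 left).
June has 30 days (218 left).
July has 31 days (187 left).
August has 31 days (156 left).
September has 30 days (126 left).
October has 31 days (95 left).
November has 30 days (65 left).
December has 31 days (34 left).
January has 31 days (3 left).
3 days into February → 2053-02-03.

2053-02-03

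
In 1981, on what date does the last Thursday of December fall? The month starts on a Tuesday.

December 31, 1981

December 1981 begins on a Tuesday, so the first Thursday is December 3 (2 days later).
December 1981 has 31 days. Adding weeks: 3, 10, 17, 24, 31 — the last one ≤ 31 is the 31st.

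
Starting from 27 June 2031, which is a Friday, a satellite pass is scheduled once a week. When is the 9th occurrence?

The 9th occurrence is 8 intervals after the first: 8 × 7 = 56 days after 27 June 2031.
June has 30 days — 3 days to the end of June leaves 53.
July has 31 days (22 left).
22 days into August → 22 August 2031.

22 August 2031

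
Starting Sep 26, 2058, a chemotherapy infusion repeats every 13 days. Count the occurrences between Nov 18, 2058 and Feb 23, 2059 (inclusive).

7

Occurrences land 13·i days after Sep 26, 2058 for i = 0, 1, 2, …
Nov 18, 2058 is 53 days after the start; 53 ÷ 13 = 4 remainder 1; since the remainder is 1, round up to i = 5. First occurrence in the window: #6 on Nov 30, 2058 (5×13 = 65 days in).
Feb 23, 2059 is 150 days after the start; 150 ÷ 13 = 11 remainder 7. Last occurrence in the window: #12 on Feb 16, 2059.
Occurrences #6 through #12: 7 in total.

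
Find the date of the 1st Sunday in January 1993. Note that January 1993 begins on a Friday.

January 1993 begins on a Friday, so the first Sunday is January 3 (2 days later).

January 3, 1993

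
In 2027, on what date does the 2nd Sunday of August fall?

The first Sunday of August 2027 is August 1.
The 2nd Sunday is 1 weeks later: 1 + 7 = 8.

2027-08-08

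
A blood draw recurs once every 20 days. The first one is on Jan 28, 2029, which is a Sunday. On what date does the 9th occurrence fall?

Jul 7, 2029

The 9th occurrence is 8 intervals after the first: 8 × 20 = 160 days after Jan 28, 2029.
Jan has 31 days — 3 days to the end of Jan leaves 157.
Feb has 28 days (129 left).
Mar has 31 days (98 left).
Apr has 30 days (68 left).
May has 31 days (37 left).
Jun has 30 days (7 left).
7 days into Jul → Jul 7, 2029.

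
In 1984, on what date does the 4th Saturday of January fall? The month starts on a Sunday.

28 January 1984

January 1984 begins on a Sunday, so the first Saturday is January 7 (6 days later).
The 4th Saturday is 3 weeks later: 7 + 21 = 28.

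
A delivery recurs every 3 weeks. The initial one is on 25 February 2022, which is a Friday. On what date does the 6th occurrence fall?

The 6th occurrence is 5 intervals after the first: 5 × 21 = 105 days after 25 February 2022.
February has 28 days — 3 days to the end of February leaves 102.
March has 31 days (71 left).
April has 30 days (41 left).
May has 31 days (10 left).
10 days into June → 10 June 2022.

10 June 2022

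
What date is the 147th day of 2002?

2002-05-27

January has 31 days (147 − 31 = 116 remain).
February has 28 days (116 − 28 = 88 remain).
March has 31 days (88 − 31 = 57 remain).
April has 30 days (57 − 30 = 27 remain).
27 into May → May 27.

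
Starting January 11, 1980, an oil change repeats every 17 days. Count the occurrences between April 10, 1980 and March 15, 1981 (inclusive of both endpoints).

Occurrences land 17·i days after January 11, 1980 for i = 0, 1, 2, …
April 10, 1980 is 90 days after the start; 90 ÷ 17 = 5 remainder 5; since the remainder is 5, round up to i = 6. First occurrence in the window: #7 on April 22, 1980 (6×17 = 102 days in).
March 15, 1981 is 429 days after the start; 429 ÷ 17 = 25 remainder 4. Last occurrence in the window: #26 on March 11, 1981.
Occurrences #7 through #26: 20 in total.

20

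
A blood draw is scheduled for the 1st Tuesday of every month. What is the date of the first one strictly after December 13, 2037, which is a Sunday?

January 5, 2038

December 2037 starts on a Tuesday, so its 1st Tuesday is December 1, 2037.
That is not after December 13, 2037, so look at January 2038.
January 2038 starts on a Friday, so its 1st Tuesday is January 5, 2038 (4 days in).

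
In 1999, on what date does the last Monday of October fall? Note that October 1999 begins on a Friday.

25 October 1999

October 1999 begins on a Friday, so the first Monday is October 4 (3 days later).
October 1999 has 31 days. Adding weeks: 4, 11, 18, 25 — the last one ≤ 31 is the 25th.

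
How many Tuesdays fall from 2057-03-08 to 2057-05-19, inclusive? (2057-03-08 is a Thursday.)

2057-03-08 is a Thursday; the first Tuesday on or after it is 2057-03-13 (5 days later).
From 2057-03-13 to 2057-05-19: 18 + 30 + 19 = 67 days (rest of March, April, May).
67 ÷ 7 = 9 full weeks with remainder 4, so 9 more Tuesdays after the first → 10.

10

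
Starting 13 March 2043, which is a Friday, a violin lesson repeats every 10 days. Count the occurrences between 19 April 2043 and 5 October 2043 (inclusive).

Occurrences land 10·i days after 13 March 2043 for i = 0, 1, 2, …
19 April 2043 is 37 days after the start; 37 ÷ 10 = 3 remainder 7; since the remainder is 7, round up to i = 4. First occurrence in the window: #5 on 22 April 2043 (4×10 = 40 days in).
5 October 2043 is 206 days after the start; 206 ÷ 10 = 20 remainder 6. Last occurrence in the window: #21 on 29 September 2043.
Occurrences #5 through #21: 17 in total.

17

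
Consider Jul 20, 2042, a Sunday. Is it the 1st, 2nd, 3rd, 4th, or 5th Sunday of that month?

Day 20 falls in week ⌈20/7⌉ of the month.
Days 1–7 hold the 1st Sunday, 8–14 the 2nd, 15–21 the 3rd, 22–28 the 4th, 29–31 the 5th.
20 is in the range for the 3rd.

3rd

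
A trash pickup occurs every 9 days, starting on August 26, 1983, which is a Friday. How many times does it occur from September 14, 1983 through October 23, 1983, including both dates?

4

Occurrences land 9·i days after August 26, 1983 for i = 0, 1, 2, …
September 14, 1983 is 19 days after the start; 19 ÷ 9 = 2 remainder 1; since the remainder is 1, round up to i = 3. First occurrence in the window: #4 on September 22, 1983 (3×9 = 27 days in).
October 23, 1983 is 58 days after the start; 58 ÷ 9 = 6 remainder 4. Last occurrence in the window: #7 on October 19, 1983.
Occurrences #4 through #7: 4 in total.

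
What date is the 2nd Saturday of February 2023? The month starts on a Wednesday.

February 11, 2023

February 2023 begins on a Wednesday, so the first Saturday is February 4 (3 days later).
The 2nd Saturday is 1 weeks later: 4 + 7 = 11.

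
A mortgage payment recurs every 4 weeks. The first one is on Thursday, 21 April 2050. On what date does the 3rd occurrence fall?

The 3rd occurrence is 2 intervals after the first: 2 × 28 = 56 days after 21 April 2050.
April has 30 days — 9 days to the end of April leaves 47.
May has 31 days (16 left).
16 days into June → 16 June 2050.

16 June 2050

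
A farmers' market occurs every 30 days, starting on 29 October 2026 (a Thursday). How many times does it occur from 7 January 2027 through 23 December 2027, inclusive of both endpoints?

12

Occurrences land 30·i days after 29 October 2026 for i = 0, 1, 2, …
7 January 2027 is 70 days after the start; 70 ÷ 30 = 2 remainder 10; since the remainder is 10, round up to i = 3. First occurrence in the window: #4 on 27 January 2027 (3×30 = 90 days in).
23 December 2027 is 420 days after the start; 420 ÷ 30 = 14 remainder 0. Last occurrence in the window: #15 on 23 December 2027.
Occurrences #4 through #15: 12 in total.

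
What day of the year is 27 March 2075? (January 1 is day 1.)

Days in months before March: 31 + 28 = 59.
Plus 27 days into March → day 86.

86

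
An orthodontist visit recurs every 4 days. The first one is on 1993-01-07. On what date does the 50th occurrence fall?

The 50th occurrence is 49 intervals after the first: 49 × 4 = 196 days after 1993-01-07.
January has 31 days — 24 days to the end of January leaves 172.
February has 28 days (144 left).
March has 31 days (113 left).
April has 30 days (83 left).
May has 31 days (52 left).
June has 30 days (22 left).
22 days into July → 1993-07-22.

1993-07-22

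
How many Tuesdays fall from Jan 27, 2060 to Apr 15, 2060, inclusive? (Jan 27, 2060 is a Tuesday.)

12

Jan 27, 2060 is a Tuesday; the first Tuesday on or after it is Jan 27, 2060.
From Jan 27, 2060 to Apr 15, 2060: 4 + 29 + 31 + 15 = 79 days (rest of Jan, Feb, Mar, Apr).
79 ÷ 7 = 11 full weeks with remainder 2, so 11 more Tuesdays after the first → 12.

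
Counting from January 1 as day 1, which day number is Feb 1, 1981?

Days in months before Feb: 31 = 31.
Plus 1 day into Feb → day 32.

32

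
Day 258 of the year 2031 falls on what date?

2031-09-15

January has 31 days (258 − 31 = 227 remain).
February has 28 days (227 − 28 = 199 remain).
March has 31 days (199 − 31 = 168 remain).
April has 30 days (168 − 30 = 138 remain).
May has 31 days (138 − 31 = 107 remain).
June has 30 days (107 − 30 = 77 remain).
July has 31 days (77 − 31 = 46 remain).
August has 31 days (46 − 31 = 15 remain).
15 into September → September 15.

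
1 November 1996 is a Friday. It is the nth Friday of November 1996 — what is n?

Day 1 falls in week ⌈1/7⌉ of the month.
Days 1–7 hold the 1st Friday, 8–14 the 2nd, 15–21 the 3rd, 22–28 the 4th, 29–31 the 5th.
1 is in the range for the 1st.

1st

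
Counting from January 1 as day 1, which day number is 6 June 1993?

157

Days in months before June: 31 + 28 + 31 + 30 + 31 = 151.
Plus 6 days into June → day 157.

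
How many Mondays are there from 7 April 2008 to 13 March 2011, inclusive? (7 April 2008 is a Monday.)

7 April 2008 is a Monday; the first Monday on or after it is 7 April 2008.
From 7 April 2008 to 13 March 2011: 268 + 365 + 365 + 72 = 1070 days (rest of 2008, 2009, 2010, to 13 March 2011 in 2011).
1070 ÷ 7 = 152 full weeks with remainder 6, so 152 more Mondays after the first → 153.

153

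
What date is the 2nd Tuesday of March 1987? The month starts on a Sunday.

March 1987 begins on a Sunday, so the first Tuesday is March 3 (2 days later).
The 2nd Tuesday is 1 weeks later: 3 + 7 = 10.

1987-03-10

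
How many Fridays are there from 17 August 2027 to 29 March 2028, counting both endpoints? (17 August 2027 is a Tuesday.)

17 August 2027 is a Tuesday; the first Friday on or after it is 20 August 2027 (3 days later).
From 20 August 2027 to 29 March 2028: 11 + 30 + 31 + 30 + 31 + 31 + 29 + 29 = 222 days (rest of August, September, October, November, December, January, February, March).
222 ÷ 7 = 31 full weeks with remainder 5, so 31 more Fridays after the first → 32.

32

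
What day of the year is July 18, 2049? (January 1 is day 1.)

Days in months before July: 31 + 28 + 31 + 30 + 31 + 30 = 181.
Plus 18 days into July → day 199.

199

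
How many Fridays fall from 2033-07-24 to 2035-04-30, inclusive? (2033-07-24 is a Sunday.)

92

2033-07-24 is a Sunday; the first Friday on or after it is 2033-07-29 (5 days later).
From 2033-07-29 to 2035-04-30: 155 + 365 + 120 = 640 days (rest of 2033, 2034, to 2035-04-30 in 2035).
640 ÷ 7 = 91 full weeks with remainder 3, so 91 more Fridays after the first → 92.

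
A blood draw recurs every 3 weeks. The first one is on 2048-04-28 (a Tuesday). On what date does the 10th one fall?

2048-11-03

The 10th occurrence is 9 intervals after the first: 9 × 21 = 189 days after 2048-04-28.
April has 30 days — 2 days to the end of April leaves 187.
May has 31 days (156 left).
June has 30 days (126 left).
July has 31 days (95 left).
August has 31 days (64 left).
September has 30 days (34 left).
October has 31 days (3 left).
3 days into November → 2048-11-03.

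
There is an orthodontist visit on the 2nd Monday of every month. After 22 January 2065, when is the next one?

January 2065 starts on a Thursday; its first Monday is the 5th, so the 2nd Monday is the 12th — 12 January 2065.
That is not after 22 January 2065, so look at February 2065.
February 2065 starts on a Sunday; its first Monday is the 2nd, so the 2nd Monday is the 9th — 9 February 2065.

9 February 2065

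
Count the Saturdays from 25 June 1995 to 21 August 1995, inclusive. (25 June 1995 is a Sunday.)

8

25 June 1995 is a Sunday; the first Saturday on or after it is 1 July 1995 (6 days later).
From 1 July 1995 to 21 August 1995: 30 + 21 = 51 days (rest of July, August).
51 ÷ 7 = 7 full weeks with remainder 2, so 7 more Saturdays after the first → 8.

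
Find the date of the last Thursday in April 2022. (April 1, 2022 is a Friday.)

28 April 2022

April 2022 begins on a Friday, so the first Thursday is April 7 (6 days later).
April 2022 has 30 days. Adding weeks: 7, 14, 21, 28 — the last one ≤ 30 is the 28th.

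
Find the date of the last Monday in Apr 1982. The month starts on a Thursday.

Apr 1982 begins on a Thursday, so the first Monday is Apr 5 (4 days later).
Apr 1982 has 30 days. Adding weeks: 5, 12, 19, 26 — the last one ≤ 30 is the 26th.

Apr 26, 1982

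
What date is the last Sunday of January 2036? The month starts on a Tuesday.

January 2036 begins on a Tuesday, so the first Sunday is January 6 (5 days later).
January 2036 has 31 days. Adding weeks: 6, 13, 20, 27 — the last one ≤ 31 is the 27th.

2036-01-27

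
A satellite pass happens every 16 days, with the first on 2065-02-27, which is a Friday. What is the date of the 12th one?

2065-08-22

The 12th occurrence is 11 intervals after the first: 11 × 16 = 176 days after 2065-02-27.
February has 28 days — 1 day to the end of February leaves 175.
March has 31 days (144 left).
April has 30 days (114 left).
May has 31 days (83 left).
June has 30 days (53 left).
July has 31 days (22 left).
22 days into August → 2065-08-22.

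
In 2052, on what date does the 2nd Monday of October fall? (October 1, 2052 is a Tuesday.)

October 2052 begins on a Tuesday, so the first Monday is October 7 (6 days later).
The 2nd Monday is 1 weeks later: 7 + 7 = 14.

2052-10-14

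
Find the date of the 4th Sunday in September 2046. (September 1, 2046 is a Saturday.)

September 23, 2046

September 2046 begins on a Saturday, so the first Sunday is September 2 (1 day later).
The 4th Sunday is 3 weeks later: 2 + 21 = 23.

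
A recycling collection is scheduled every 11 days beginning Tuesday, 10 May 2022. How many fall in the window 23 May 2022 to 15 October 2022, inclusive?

13

Occurrences land 11·i days after 10 May 2022 for i = 0, 1, 2, …
23 May 2022 is 13 days after the start; 13 ÷ 11 = 1 remainder 2; since the remainder is 2, round up to i = 2. First occurrence in the window: #3 on 1 June 2022 (2×11 = 22 days in).
15 October 2022 is 158 days after the start; 158 ÷ 11 = 14 remainder 4. Last occurrence in the window: #15 on 11 October 2022.
Occurrences #3 through #15: 13 in total.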